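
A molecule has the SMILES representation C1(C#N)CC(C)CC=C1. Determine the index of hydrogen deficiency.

4

Atom tally by fragment:
  cyclohexene ring core → C:6 H:10
  (− 2 ring H displaced by substituents)
  + CN → C:1 N:1
  + CH3 → C:1 H:3
Element totals:
  C: 8
  H: 11
  N: 1
Molecular formula: C8H11N.
DoU = (2C + 2 + N − H − X) / 2 = (2·8 + 2 + 1 − 11 − 0) / 2 = 4.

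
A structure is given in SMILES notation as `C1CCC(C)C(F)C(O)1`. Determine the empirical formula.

C7H13FO

Atom tally by fragment:
  cyclohexane ring core → C:6 H:12
  (− 3 ring H displaced by substituents)
  + CH3 → C:1 H:3
  + F → F:1
  + OH → O:1 H:1
Element totals:
  C: 7
  H: 13
  F: 1
  O: 1
Molecular formula: C7H13FO.
gcd of subscripts (7, 1, 13, 1) = 1, so the empirical formula equals the molecular formula.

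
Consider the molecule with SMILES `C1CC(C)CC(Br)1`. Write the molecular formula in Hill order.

C6H11Br

Atom tally by fragment:
  cyclopentane ring core → C:5 H:10
  (− 2 ring H displaced by substituents)
  + CH3 → C:1 H:3
  + Br → Br:1
Element totals:
  C: 6
  H: 11
  Br: 1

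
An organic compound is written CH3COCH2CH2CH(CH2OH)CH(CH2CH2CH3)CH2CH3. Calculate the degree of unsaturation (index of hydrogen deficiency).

Atom tally by fragment:
  CH3COCH2 → C:3 H:5 O:1
  CH2 → C:1 H:2
  CH(CH2OH) → C:2 H:4 O:1
  CH(CH2CH2CH3) → C:4 H:8
  CH2 → C:1 H:2
  CH3 → C:1 H:3
Element totals:
  C: 12
  H: 24
  O: 2
Molecular formula: C12H24O2.
DoU = (2C + 2 + N − H − X) / 2 = (2·12 + 2 + 0 − 24 − 0) / 2 = 1.

1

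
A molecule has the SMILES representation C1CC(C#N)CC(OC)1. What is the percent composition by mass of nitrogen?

11.19%

Atom tally by fragment:
  cyclopentane ring core → C:5 H:10
  (− 2 ring H displaced by substituents)
  + CN → C:1 N:1
  + OCH3 → C:1 H:3 O:1
Element totals:
  C: 7
  H: 11
  N: 1
  O: 1
Molecular formula: C7H11NO.
Molar mass = 125.171 g/mol.
Mass from N: 1 × 14.007 = 14.007 g/mol.
%N = 14.007 / 125.171 × 100 = 11.19%.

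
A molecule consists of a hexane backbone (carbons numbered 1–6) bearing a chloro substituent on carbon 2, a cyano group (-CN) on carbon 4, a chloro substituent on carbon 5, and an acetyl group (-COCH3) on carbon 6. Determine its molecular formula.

C9H13Cl2NO

Atom tally by fragment:
  CH3 → C:1 H:3
  CH(Cl) → C:1 H:1 Cl:1
  CH2 → C:1 H:2
  CH(CN) → C:2 H:1 N:1
  CH(Cl) → C:1 H:1 Cl:1
  CH2COCH3 → C:3 H:5 O:1
Element totals:
  C: 9
  H: 13
  Cl: 2
  N: 1
  O: 1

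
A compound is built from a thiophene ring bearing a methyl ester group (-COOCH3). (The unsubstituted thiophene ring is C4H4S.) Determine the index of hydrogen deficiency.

4

Atom tally by fragment:
  thiophene ring core → C:4 H:4 S:1
  (− 1 ring H displaced by substituents)
  + COOCH3 → C:2 H:3 O:2
Element totals:
  C: 6
  H: 6
  O: 2
  S: 1
Molecular formula: C6H6O2S.
DoU = (2C + 2 + N − H − X) / 2 = (2·6 + 2 + 0 − 6 − 0) / 2 = 4.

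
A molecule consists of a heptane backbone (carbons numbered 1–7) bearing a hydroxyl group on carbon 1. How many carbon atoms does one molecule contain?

7

Atom tally by fragment:
  HOCH2 → C:1 H:3 O:1
  CH2 → C:1 H:2
  CH2 → C:1 H:2
  CH2 → C:1 H:2
  CH2 → C:1 H:2
  CH2 → C:1 H:2
  CH3 → C:1 H:3
Element totals:
  C: 7
  H: 16
  O: 1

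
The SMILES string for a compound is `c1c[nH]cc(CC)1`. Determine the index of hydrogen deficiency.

3

Atom tally by fragment:
  pyrrole ring core → C:4 H:5 N:1
  (− 1 ring H displaced by substituents)
  + C2H5 → C:2 H:5
Element totals:
  C: 6
  H: 9
  N: 1
Molecular formula: C6H9N.
DoU = (2C + 2 + N − H − X) / 2 = (2·6 + 2 + 1 − 9 − 0) / 2 = 3.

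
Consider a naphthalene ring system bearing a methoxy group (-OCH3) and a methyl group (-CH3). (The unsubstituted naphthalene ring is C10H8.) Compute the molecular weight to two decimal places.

Atom tally by fragment:
  naphthalene ring system core → C:10 H:8
  (− 2 ring H displaced by substituents)
  + OCH3 → C:1 H:3 O:1
  + CH3 → C:1 H:3
Element totals:
  C: 12
  H: 12
  O: 1
Molecular formula: C12H12O.
  M = 12(12.011) + 12(1.008) + 15.999
    = 144.132 + 12.096 + 15.999 = 172.227

172.23 g/mol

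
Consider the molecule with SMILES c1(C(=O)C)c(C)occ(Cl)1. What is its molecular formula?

C7H7ClO2

Atom tally by fragment:
  furan ring core → C:4 H:4 O:1
  (− 3 ring H displaced by substituents)
  + COCH3 → C:2 H:3 O:1
  + CH3 → C:1 H:3
  + Cl → Cl:1
Element totals:
  C: 7
  H: 7
  Cl: 1
  O: 2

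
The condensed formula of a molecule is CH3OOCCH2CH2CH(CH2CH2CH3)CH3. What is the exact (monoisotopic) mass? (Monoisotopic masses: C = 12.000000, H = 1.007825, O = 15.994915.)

Atom tally by fragment:
  CH3OOCCH2 → C:3 H:5 O:2
  CH2 → C:1 H:2
  CH(CH2CH2CH3) → C:4 H:8
  CH3 → C:1 H:3
Element totals:
  C: 9
  H: 18
  O: 2
Molecular formula: C9H18O2.
  M = 9(12.0) + 18(1.007825) + 2(15.994915)
    = 108.000000 + 18.140850 + 31.989830 = 158.130680

158.1307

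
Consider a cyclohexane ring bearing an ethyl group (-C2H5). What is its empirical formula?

CH2

Atom tally by fragment:
  cyclohexane ring core → C:6 H:12
  (− 1 ring H displaced by substituents)
  + C2H5 → C:2 H:5
Element totals:
  C: 8
  H: 16
Molecular formula: C8H16.
gcd of subscripts = 8; dividing each by 8:
  C: 8/8 = 1
  H: 16/8 = 2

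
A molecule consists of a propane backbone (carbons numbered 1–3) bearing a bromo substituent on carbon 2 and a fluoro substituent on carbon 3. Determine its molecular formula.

Atom tally by fragment:
  CH3 → C:1 H:3
  CH(Br) → C:1 H:1 Br:1
  CH2F → C:1 H:2 F:1
Element totals:
  C: 3
  H: 6
  Br: 1
  F: 1

C3H6BrF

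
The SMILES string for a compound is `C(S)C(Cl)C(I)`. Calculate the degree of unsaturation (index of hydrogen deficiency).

Atom tally by fragment:
  HSCH2 → C:1 H:3 S:1
  CH(Cl) → C:1 H:1 Cl:1
  CH2I → C:1 H:2 I:1
Element totals:
  C: 3
  H: 6
  Cl: 1
  I: 1
  S: 1
Molecular formula: C3H6ClIS.
DoU = (2C + 2 + N − H − X) / 2 = (2·3 + 2 + 0 − 6 − 2) / 2 = 0.

0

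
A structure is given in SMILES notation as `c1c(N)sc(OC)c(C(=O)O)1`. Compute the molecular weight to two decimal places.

Atom tally by fragment:
  thiophene ring core → C:4 H:4 S:1
  (− 3 ring H displaced by substituents)
  + NH2 → N:1 H:2
  + OCH3 → C:1 H:3 O:1
  + COOH → C:1 H:1 O:2
Element totals:
  C: 6
  H: 7
  N: 1
  O: 3
  S: 1
Molecular formula: C6H7NO3S.
  M = 6(12.011) + 7(1.008) + 14.007 + 3(15.999) + 32.06
    = 72.066 + 7.056 + 14.007 + 47.997 + 32.060 = 173.186

173.19 g/mol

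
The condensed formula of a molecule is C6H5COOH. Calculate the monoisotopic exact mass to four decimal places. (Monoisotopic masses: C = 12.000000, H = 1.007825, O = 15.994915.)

Atom tally by fragment:
  benzene ring core → C:6 H:6
  (− 1 ring H displaced by substituents)
  + COOH → C:1 H:1 O:2
Element totals:
  C: 7
  H: 6
  O: 2
Molecular formula: C7H6O2.
  M = 7(12.0) + 6(1.007825) + 2(15.994915)
    = 84.000000 + 6.046950 + 31.989830 = 122.036780

122.0368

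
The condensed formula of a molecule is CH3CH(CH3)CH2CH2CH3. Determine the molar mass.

86.18 g/mol

Atom tally by fragment:
  CH3 → C:1 H:3
  CH(CH3) → C:2 H:4
  CH2 → C:1 H:2
  CH2 → C:1 H:2
  CH3 → C:1 H:3
Element totals:
  C: 6
  H: 14
Molecular formula: C6H14.
  M = 6(12.011) + 14(1.008)
    = 72.066 + 14.112 = 86.178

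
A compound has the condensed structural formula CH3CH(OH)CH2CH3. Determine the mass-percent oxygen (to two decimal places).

21.58%

Element totals:
  C: 4
  H: 10
  O: 1
Molecular formula: C4H10O.
Molar mass = 74.123 g/mol.
Mass from O: 1 × 15.999 = 15.999 g/mol.
%O = 15.999 / 74.123 × 100 = 21.58%.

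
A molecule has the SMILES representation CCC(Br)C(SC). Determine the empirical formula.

Atom tally by fragment:
  CH3 → C:1 H:3
  CH2 → C:1 H:2
  CH(Br) → C:1 H:1 Br:1
  CH2SCH3 → C:2 H:5 S:1
Element totals:
  C: 5
  H: 11
  Br: 1
  S: 1
Molecular formula: C5H11BrS.
gcd of subscripts (1, 5, 11, 1) = 1, so the empirical formula equals the molecular formula.

C5H11BrS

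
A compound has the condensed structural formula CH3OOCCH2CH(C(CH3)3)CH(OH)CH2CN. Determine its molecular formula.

C11H19NO3

Element totals:
  C: 11
  H: 19
  N: 1
  O: 3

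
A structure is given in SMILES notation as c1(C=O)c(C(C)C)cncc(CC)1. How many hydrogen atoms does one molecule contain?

15

Atom tally by fragment:
  pyridine ring core → C:5 H:5 N:1
  (− 3 ring H displaced by substituents)
  + CHO → C:1 H:1 O:1
  + CH(CH3)2 → C:3 H:7
  + C2H5 → C:2 H:5
Element totals:
  C: 11
  H: 15
  N: 1
  O: 1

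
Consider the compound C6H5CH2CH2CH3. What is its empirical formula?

Atom tally by fragment:
  benzene ring core → C:6 H:6
  (− 1 ring H displaced by substituents)
  + CH2CH2CH3 → C:3 H:7
Element totals:
  C: 9
  H: 12
Molecular formula: C9H12.
gcd of subscripts = 3; dividing each by 3:
  C: 9/3 = 3
  H: 12/3 = 4

C3H4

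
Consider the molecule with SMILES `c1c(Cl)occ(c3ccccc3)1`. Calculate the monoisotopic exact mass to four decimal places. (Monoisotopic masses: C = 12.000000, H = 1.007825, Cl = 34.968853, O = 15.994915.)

Atom tally by fragment:
  furan ring core → C:4 H:4 O:1
  (− 2 ring H displaced by substituents)
  + Cl → Cl:1
  + C6H5 → C:6 H:5
Element totals:
  C: 10
  H: 7
  Cl: 1
  O: 1
Molecular formula: C10H7ClO.
  M = 10(12.0) + 7(1.007825) + 34.968853 + 15.994915
    = 120.000000 + 7.054775 + 34.968853 + 15.994915 = 178.018543

178.0185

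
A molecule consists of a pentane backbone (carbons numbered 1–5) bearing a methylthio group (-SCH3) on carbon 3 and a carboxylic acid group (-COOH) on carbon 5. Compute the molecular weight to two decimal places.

162.25 g/mol

Atom tally by fragment:
  CH3 → C:1 H:3
  CH2 → C:1 H:2
  CH(SCH3) → C:2 H:4 S:1
  CH2 → C:1 H:2
  CH2COOH → C:2 H:3 O:2
Element totals:
  C: 7
  H: 14
  O: 2
  S: 1
Molecular formula: C7H14O2S.
  M = 7(12.011) + 14(1.008) + 2(15.999) + 32.06
    = 84.077 + 14.112 + 31.998 + 32.060 = 162.247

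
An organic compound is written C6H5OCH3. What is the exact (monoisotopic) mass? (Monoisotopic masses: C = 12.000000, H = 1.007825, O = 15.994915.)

108.0575

Element totals:
  C: 7
  H: 8
  O: 1
Molecular formula: C7H8O.
  M = 7(12.0) + 8(1.007825) + 15.994915
    = 84.000000 + 8.062600 + 15.994915 = 108.057515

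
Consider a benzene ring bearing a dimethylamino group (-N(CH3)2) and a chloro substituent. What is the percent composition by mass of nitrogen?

9.00%

Atom tally by fragment:
  benzene ring core → C:6 H:6
  (− 2 ring H displaced by substituents)
  + N(CH3)2 → N:1 C:2 H:6
  + Cl → Cl:1
Element totals:
  C: 8
  H: 10
  Cl: 1
  N: 1
Molecular formula: C8H10ClN.
Molar mass = 155.625 g/mol.
Mass from N: 1 × 14.007 = 14.007 g/mol.
%N = 14.007 / 155.625 × 100 = 9.00%.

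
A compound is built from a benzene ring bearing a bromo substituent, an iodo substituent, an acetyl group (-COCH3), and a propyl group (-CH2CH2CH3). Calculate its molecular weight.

367.02 g/mol

Atom tally by fragment:
  benzene ring core → C:6 H:6
  (− 4 ring H displaced by substituents)
  + Br → Br:1
  + I → I:1
  + COCH3 → C:2 H:3 O:1
  + CH2CH2CH3 → C:3 H:7
Element totals:
  C: 11
  H: 12
  Br: 1
  I: 1
  O: 1
Molecular formula: C11H12BrIO.
  M = 11(12.011) + 12(1.008) + 79.904 + 126.904 + 15.999
    = 132.121 + 12.096 + 79.904 + 126.904 + 15.999 = 367.024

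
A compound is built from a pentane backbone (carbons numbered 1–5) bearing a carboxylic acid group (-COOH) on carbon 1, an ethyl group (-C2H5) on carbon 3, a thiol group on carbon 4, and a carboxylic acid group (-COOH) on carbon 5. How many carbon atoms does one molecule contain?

9

Atom tally by fragment:
  HOOCCH2 → C:2 H:3 O:2
  CH2 → C:1 H:2
  CH(C2H5) → C:3 H:6
  CH(SH) → C:1 H:2 S:1
  CH2COOH → C:2 H:3 O:2
Element totals:
  C: 9
  H: 16
  O: 4
  S: 1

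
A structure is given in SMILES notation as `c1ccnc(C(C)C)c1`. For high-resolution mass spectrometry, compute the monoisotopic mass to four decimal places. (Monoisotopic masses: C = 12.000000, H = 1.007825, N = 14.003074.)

Atom tally by fragment:
  pyridine ring core → C:5 H:5 N:1
  (− 1 ring H displaced by substituents)
  + CH(CH3)2 → C:3 H:7
Element totals:
  C: 8
  H: 11
  N: 1
Molecular formula: C8H11N.
  M = 8(12.0) + 11(1.007825) + 14.003074
    = 96.000000 + 11.086075 + 14.003074 = 121.089149

121.0891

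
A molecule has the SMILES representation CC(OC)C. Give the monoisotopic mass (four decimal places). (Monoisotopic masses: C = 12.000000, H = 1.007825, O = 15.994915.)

Atom tally by fragment:
  CH3 → C:1 H:3
  CH(OCH3) → C:2 H:4 O:1
  CH3 → C:1 H:3
Element totals:
  C: 4
  H: 10
  O: 1
Molecular formula: C4H10O.
  M = 4(12.0) + 10(1.007825) + 15.994915
    = 48.000000 + 10.078250 + 15.994915 = 74.073165

74.0732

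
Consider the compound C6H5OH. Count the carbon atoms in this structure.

Atom tally by fragment:
  benzene ring core → C:6 H:6
  (− 1 ring H displaced by substituents)
  + OH → O:1 H:1
Element totals:
  C: 6
  H: 6
  O: 1

6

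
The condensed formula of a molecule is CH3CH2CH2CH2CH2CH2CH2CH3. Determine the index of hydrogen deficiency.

0

Atom tally by fragment:
  CH3 → C:1 H:3
  CH2 → C:1 H:2
  CH2 → C:1 H:2
  CH2 → C:1 H:2
  CH2 → C:1 H:2
  CH2 → C:1 H:2
  CH2 → C:1 H:2
  CH3 → C:1 H:3
Element totals:
  C: 8
  H: 18
Molecular formula: C8H18.
DoU = (2C + 2 + N − H − X) / 2 = (2·8 + 2 + 0 − 18 − 0) / 2 = 0.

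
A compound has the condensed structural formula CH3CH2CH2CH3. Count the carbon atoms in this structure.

Element totals:
  C: 4
  H: 10

4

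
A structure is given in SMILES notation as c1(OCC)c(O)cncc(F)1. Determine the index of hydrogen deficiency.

4

Atom tally by fragment:
  pyridine ring core → C:5 H:5 N:1
  (− 3 ring H displaced by substituents)
  + OC2H5 → C:2 H:5 O:1
  + OH → O:1 H:1
  + F → F:1
Element totals:
  C: 7
  H: 8
  F: 1
  N: 1
  O: 2
Molecular formula: C7H8FNO2.
DoU = (2C + 2 + N − H − X) / 2 = (2·7 + 2 + 1 − 8 − 1) / 2 = 4.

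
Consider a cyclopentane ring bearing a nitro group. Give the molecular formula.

Atom tally by fragment:
  cyclopentane ring core → C:5 H:10
  (− 1 ring H displaced by substituents)
  + NO2 → N:1 O:2
Element totals:
  C: 5
  H: 9
  N: 1
  O: 2

C5H9NO2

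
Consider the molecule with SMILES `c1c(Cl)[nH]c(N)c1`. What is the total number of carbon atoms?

4

Atom tally by fragment:
  pyrrole ring core → C:4 H:5 N:1
  (− 2 ring H displaced by substituents)
  + Cl → Cl:1
  + NH2 → N:1 H:2
Element totals:
  C: 4
  H: 5
  Cl: 1
  N: 2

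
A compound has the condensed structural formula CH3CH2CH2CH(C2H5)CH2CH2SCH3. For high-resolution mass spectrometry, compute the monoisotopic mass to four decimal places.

Atom tally by fragment:
  CH3 → C:1 H:3
  CH2 → C:1 H:2
  CH2 → C:1 H:2
  CH(C2H5) → C:3 H:6
  CH2 → C:1 H:2
  CH2SCH3 → C:2 H:5 S:1
Element totals:
  C: 9
  H: 20
  S: 1
Molecular formula: C9H20S.
  M = 9(12.0) + 20(1.007825) + 31.972071
    = 108.000000 + 20.156500 + 31.972071 = 160.128571

160.1286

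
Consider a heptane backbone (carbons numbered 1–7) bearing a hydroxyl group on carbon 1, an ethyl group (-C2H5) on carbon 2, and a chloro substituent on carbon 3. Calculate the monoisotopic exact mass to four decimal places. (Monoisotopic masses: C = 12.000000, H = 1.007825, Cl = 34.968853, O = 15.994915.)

178.1124

Atom tally by fragment:
  HOCH2 → C:1 H:3 O:1
  CH(C2H5) → C:3 H:6
  CH(Cl) → C:1 H:1 Cl:1
  CH2 → C:1 H:2
  CH2 → C:1 H:2
  CH2 → C:1 H:2
  CH3 → C:1 H:3
Element totals:
  C: 9
  H: 19
  Cl: 1
  O: 1
Molecular formula: C9H19ClO.
  M = 9(12.0) + 19(1.007825) + 34.968853 + 15.994915
    = 108.000000 + 19.148675 + 34.968853 + 15.994915 = 178.112443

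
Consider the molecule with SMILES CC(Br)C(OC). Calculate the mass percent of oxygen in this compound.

Atom tally by fragment:
  CH3 → C:1 H:3
  CH(Br) → C:1 H:1 Br:1
  CH2OCH3 → C:2 H:5 O:1
Element totals:
  C: 4
  H: 9
  Br: 1
  O: 1
Molecular formula: C4H9BrO.
Molar mass = 153.019 g/mol.
Mass from O: 1 × 15.999 = 15.999 g/mol.
%O = 15.999 / 153.019 × 100 = 10.46%.

10.46%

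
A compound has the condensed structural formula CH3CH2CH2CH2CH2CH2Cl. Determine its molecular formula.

Atom tally by fragment:
  CH3 → C:1 H:3
  CH2 → C:1 H:2
  CH2 → C:1 H:2
  CH2 → C:1 H:2
  CH2 → C:1 H:2
  CH2Cl → C:1 H:2 Cl:1
Element totals:
  C: 6
  H: 13
  Cl: 1

C6H13Cl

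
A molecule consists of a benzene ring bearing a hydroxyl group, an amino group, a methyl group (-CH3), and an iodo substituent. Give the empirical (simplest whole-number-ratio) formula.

C7H8INO

Atom tally by fragment:
  benzene ring core → C:6 H:6
  (− 4 ring H displaced by substituents)
  + OH → O:1 H:1
  + NH2 → N:1 H:2
  + CH3 → C:1 H:3
  + I → I:1
Element totals:
  C: 7
  H: 8
  I: 1
  N: 1
  O: 1
Molecular formula: C7H8INO.
gcd of subscripts (7, 8, 1, 1, 1) = 1, so the empirical formula equals the molecular formula.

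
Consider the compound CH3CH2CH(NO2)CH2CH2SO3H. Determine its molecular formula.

Atom tally by fragment:
  CH3 → C:1 H:3
  CH2 → C:1 H:2
  CH(NO2) → C:1 H:1 N:1 O:2
  CH2 → C:1 H:2
  CH2SO3H → C:1 H:3 S:1 O:3
Element totals:
  C: 5
  H: 11
  N: 1
  O: 5
  S: 1

C5H11NO5S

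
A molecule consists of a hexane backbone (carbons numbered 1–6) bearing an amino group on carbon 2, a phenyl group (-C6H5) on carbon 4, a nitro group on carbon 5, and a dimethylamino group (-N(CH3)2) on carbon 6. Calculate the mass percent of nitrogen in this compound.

15.84%

Atom tally by fragment:
  CH3 → C:1 H:3
  CH(NH2) → C:1 H:3 N:1
  CH2 → C:1 H:2
  CH(C6H5) → C:7 H:6
  CH(NO2) → C:1 H:1 N:1 O:2
  CH2N(CH3)2 → C:3 H:8 N:1
Element totals:
  C: 14
  H: 23
  N: 3
  O: 2
Molecular formula: C14H23N3O2.
Molar mass = 265.357 g/mol.
Mass from N: 3 × 14.007 = 42.021 g/mol.
%N = 42.021 / 265.357 × 100 = 15.84%.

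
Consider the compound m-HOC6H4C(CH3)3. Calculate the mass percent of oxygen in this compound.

Atom tally by fragment:
  benzene ring core → C:6 H:6
  (− 2 ring H displaced by substituents)
  + OH → O:1 H:1
  + C(CH3)3 → C:4 H:9
Element totals:
  C: 10
  H: 14
  O: 1
Molecular formula: C10H14O.
Molar mass = 150.221 g/mol.
Mass from O: 1 × 15.999 = 15.999 g/mol.
%O = 15.999 / 150.221 × 100 = 10.65%.

10.65%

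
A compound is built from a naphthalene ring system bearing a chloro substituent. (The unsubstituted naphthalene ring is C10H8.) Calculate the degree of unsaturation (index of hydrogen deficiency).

7

Atom tally by fragment:
  naphthalene ring system core → C:10 H:8
  (− 1 ring H displaced by substituents)
  + Cl → Cl:1
Element totals:
  C: 10
  H: 7
  Cl: 1
Molecular formula: C10H7Cl.
DoU = (2C + 2 + N − H − X) / 2 = (2·10 + 2 + 0 − 7 − 1) / 2 = 7.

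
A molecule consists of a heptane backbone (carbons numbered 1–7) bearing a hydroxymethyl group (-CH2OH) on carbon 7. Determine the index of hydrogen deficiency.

0

Atom tally by fragment:
  CH3 → C:1 H:3
  CH2 → C:1 H:2
  CH2 → C:1 H:2
  CH2 → C:1 H:2
  CH2 → C:1 H:2
  CH2 → C:1 H:2
  CH2CH2OH → C:2 H:5 O:1
Element totals:
  C: 8
  H: 18
  O: 1
Molecular formula: C8H18O.
DoU = (2C + 2 + N − H − X) / 2 = (2·8 + 2 + 0 − 18 − 0) / 2 = 0.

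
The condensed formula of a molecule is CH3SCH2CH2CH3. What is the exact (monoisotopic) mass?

90.0503

Atom tally by fragment:
  CH3SCH2 → C:2 H:5 S:1
  CH2 → C:1 H:2
  CH3 → C:1 H:3
Element totals:
  C: 4
  H: 10
  S: 1
Molecular formula: C4H10S.
  M = 4(12.0) + 10(1.007825) + 31.972071
    = 48.000000 + 10.078250 + 31.972071 = 90.050321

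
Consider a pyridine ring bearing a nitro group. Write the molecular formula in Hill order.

C5H4N2O2

Atom tally by fragment:
  pyridine ring core → C:5 H:5 N:1
  (− 1 ring H displaced by substituents)
  + NO2 → N:1 O:2
Element totals:
  C: 5
  H: 4
  N: 2
  O: 2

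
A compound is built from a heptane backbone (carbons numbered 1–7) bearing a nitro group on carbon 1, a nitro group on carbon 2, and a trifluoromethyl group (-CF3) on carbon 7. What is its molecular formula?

C8H13F3N2O4

Atom tally by fragment:
  O2NCH2 → C:1 H:2 N:1 O:2
  CH(NO2) → C:1 H:1 N:1 O:2
  CH2 → C:1 H:2
  CH2 → C:1 H:2
  CH2 → C:1 H:2
  CH2 → C:1 H:2
  CH2CF3 → C:2 H:2 F:3
Element totals:
  C: 8
  H: 13
  F: 3
  N: 2
  O: 4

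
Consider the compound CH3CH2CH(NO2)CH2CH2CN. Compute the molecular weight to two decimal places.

142.16 g/mol

Element totals:
  C: 6
  H: 10
  N: 2
  O: 2
Molecular formula: C6H10N2O2.
  M = 6(12.011) + 10(1.008) + 2(14.007) + 2(15.999)
    = 72.066 + 10.080 + 28.014 + 31.998 = 142.158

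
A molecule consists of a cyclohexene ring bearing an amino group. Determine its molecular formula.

Atom tally by fragment:
  cyclohexene ring core → C:6 H:10
  (− 1 ring H displaced by substituents)
  + NH2 → N:1 H:2
Element totals:
  C: 6
  H: 11
  N: 1

C6H11N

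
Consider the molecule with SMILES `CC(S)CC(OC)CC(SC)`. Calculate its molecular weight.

194.35 g/mol

Atom tally by fragment:
  CH3 → C:1 H:3
  CH(SH) → C:1 H:2 S:1
  CH2 → C:1 H:2
  CH(OCH3) → C:2 H:4 O:1
  CH2 → C:1 H:2
  CH2SCH3 → C:2 H:5 S:1
Element totals:
  C: 8
  H: 18
  O: 1
  S: 2
Molecular formula: C8H18OS2.
  M = 8(12.011) + 18(1.008) + 15.999 + 2(32.06)
    = 96.088 + 18.144 + 15.999 + 64.120 = 194.351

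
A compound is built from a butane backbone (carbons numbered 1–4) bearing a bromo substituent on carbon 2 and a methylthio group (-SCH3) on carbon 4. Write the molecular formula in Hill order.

C5H11BrS

Atom tally by fragment:
  CH3 → C:1 H:3
  CH(Br) → C:1 H:1 Br:1
  CH2 → C:1 H:2
  CH2SCH3 → C:2 H:5 S:1
Element totals:
  C: 5
  H: 11
  Br: 1
  S: 1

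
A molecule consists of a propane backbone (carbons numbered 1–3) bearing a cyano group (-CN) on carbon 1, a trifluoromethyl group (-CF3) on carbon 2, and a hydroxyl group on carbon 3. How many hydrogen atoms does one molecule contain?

Atom tally by fragment:
  NCCH2 → C:2 H:2 N:1
  CH(CF3) → C:2 H:1 F:3
  CH2OH → C:1 H:3 O:1
Element totals:
  C: 5
  H: 6
  F: 3
  N: 1
  O: 1

6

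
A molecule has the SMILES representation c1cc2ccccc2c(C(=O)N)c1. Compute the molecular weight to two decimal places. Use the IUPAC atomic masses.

Atom tally by fragment:
  naphthalene ring system core → C:10 H:8
  (− 1 ring H displaced by substituents)
  + CONH2 → C:1 H:2 O:1 N:1
Element totals:
  C: 11
  H: 9
  N: 1
  O: 1
Molecular formula: C11H9NO.
  M = 11(12.011) + 9(1.008) + 14.007 + 15.999
    = 132.121 + 9.072 + 14.007 + 15.999 = 171.199

171.20 g/mol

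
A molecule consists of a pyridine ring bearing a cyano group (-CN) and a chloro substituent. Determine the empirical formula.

C6H3ClN2

Atom tally by fragment:
  pyridine ring core → C:5 H:5 N:1
  (− 2 ring H displaced by substituents)
  + CN → C:1 N:1
  + Cl → Cl:1
Element totals:
  C: 6
  H: 3
  Cl: 1
  N: 2
Molecular formula: C6H3ClN2.
gcd of subscripts (6, 1, 3, 2) = 1, so the empirical formula equals the molecular formula.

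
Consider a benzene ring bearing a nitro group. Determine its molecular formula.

C6H5NO2

Atom tally by fragment:
  benzene ring core → C:6 H:6
  (− 1 ring H displaced by substituents)
  + NO2 → N:1 O:2
Element totals:
  C: 6
  H: 5
  N: 1
  O: 2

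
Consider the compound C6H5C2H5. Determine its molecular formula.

Element totals:
  C: 8
  H: 10

C8H10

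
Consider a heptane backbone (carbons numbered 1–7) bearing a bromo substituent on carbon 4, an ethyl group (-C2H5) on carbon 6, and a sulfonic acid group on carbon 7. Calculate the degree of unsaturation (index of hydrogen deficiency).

Atom tally by fragment:
  CH3 → C:1 H:3
  CH2 → C:1 H:2
  CH2 → C:1 H:2
  CH(Br) → C:1 H:1 Br:1
  CH2 → C:1 H:2
  CH(C2H5) → C:3 H:6
  CH2SO3H → C:1 H:3 S:1 O:3
Element totals:
  C: 9
  H: 19
  Br: 1
  O: 3
  S: 1
Molecular formula: C9H19BrO3S.
DoU = (2C + 2 + N − H − X) / 2 = (2·9 + 2 + 0 − 19 − 1) / 2 = 0.

0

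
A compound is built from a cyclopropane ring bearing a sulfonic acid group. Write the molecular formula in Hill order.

Atom tally by fragment:
  cyclopropane ring core → C:3 H:6
  (− 1 ring H displaced by substituents)
  + SO3H → S:1 O:3 H:1
Element totals:
  C: 3
  H: 6
  O: 3
  S: 1

C3H6O3S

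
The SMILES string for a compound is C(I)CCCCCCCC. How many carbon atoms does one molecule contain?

Atom tally by fragment:
  ICH2 → C:1 H:2 I:1
  CH2 → C:1 H:2
  CH2 → C:1 H:2
  CH2 → C:1 H:2
  CH2 → C:1 H:2
  CH2 → C:1 H:2
  CH2 → C:1 H:2
  CH2 → C:1 H:2
  CH3 → C:1 H:3
Element totals:
  C: 9
  H: 19
  I: 1

9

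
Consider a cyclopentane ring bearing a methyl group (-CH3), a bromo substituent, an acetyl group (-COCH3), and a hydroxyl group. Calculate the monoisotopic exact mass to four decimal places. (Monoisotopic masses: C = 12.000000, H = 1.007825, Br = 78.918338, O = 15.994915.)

Atom tally by fragment:
  cyclopentane ring core → C:5 H:10
  (− 4 ring H displaced by substituents)
  + CH3 → C:1 H:3
  + Br → Br:1
  + COCH3 → C:2 H:3 O:1
  + OH → O:1 H:1
Element totals:
  C: 8
  H: 13
  Br: 1
  O: 2
Molecular formula: C8H13BrO2.
  M = 8(12.0) + 13(1.007825) + 78.918338 + 2(15.994915)
    = 96.000000 + 13.101725 + 78.918338 + 31.989830 = 220.009893

220.0099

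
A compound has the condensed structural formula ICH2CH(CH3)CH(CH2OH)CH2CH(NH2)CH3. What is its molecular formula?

Atom tally by fragment:
  ICH2 → C:1 H:2 I:1
  CH(CH3) → C:2 H:4
  CH(CH2OH) → C:2 H:4 O:1
  CH2 → C:1 H:2
  CH(NH2) → C:1 H:3 N:1
  CH3 → C:1 H:3
Element totals:
  C: 8
  H: 18
  I: 1
  N: 1
  O: 1

C8H18INO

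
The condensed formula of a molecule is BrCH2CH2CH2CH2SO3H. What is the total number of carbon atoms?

Atom tally by fragment:
  BrCH2 → C:1 H:2 Br:1
  CH2 → C:1 H:2
  CH2 → C:1 H:2
  CH2SO3H → C:1 H:3 S:1 O:3
Element totals:
  C: 4
  H: 9
  Br: 1
  O: 3
  S: 1

4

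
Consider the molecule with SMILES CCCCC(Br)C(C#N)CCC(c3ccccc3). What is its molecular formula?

C16H22BrN

Atom tally by fragment:
  CH3 → C:1 H:3
  CH2 → C:1 H:2
  CH2 → C:1 H:2
  CH2 → C:1 H:2
  CH(Br) → C:1 H:1 Br:1
  CH(CN) → C:2 H:1 N:1
  CH2 → C:1 H:2
  CH2 → C:1 H:2
  CH2C6H5 → C:7 H:7
Element totals:
  C: 16
  H: 22
  Br: 1
  N: 1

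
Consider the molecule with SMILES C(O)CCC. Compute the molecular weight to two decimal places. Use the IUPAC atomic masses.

Atom tally by fragment:
  HOCH2 → C:1 H:3 O:1
  CH2 → C:1 H:2
  CH2 → C:1 H:2
  CH3 → C:1 H:3
Element totals:
  C: 4
  H: 10
  O: 1
Molecular formula: C4H10O.
  M = 4(12.011) + 10(1.008) + 15.999
    = 48.044 + 10.080 + 15.999 = 74.123

74.12 g/mol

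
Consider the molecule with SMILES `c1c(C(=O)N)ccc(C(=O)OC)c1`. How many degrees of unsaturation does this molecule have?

6

Atom tally by fragment:
  benzene ring core → C:6 H:6
  (− 2 ring H displaced by substituents)
  + CONH2 → C:1 H:2 O:1 N:1
  + COOCH3 → C:2 H:3 O:2
Element totals:
  C: 9
  H: 9
  N: 1
  O: 3
Molecular formula: C9H9NO3.
DoU = (2C + 2 + N − H − X) / 2 = (2·9 + 2 + 1 − 9 − 0) / 2 = 6.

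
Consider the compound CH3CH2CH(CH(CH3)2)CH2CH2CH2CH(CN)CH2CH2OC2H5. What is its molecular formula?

Atom tally by fragment:
  CH3 → C:1 H:3
  CH2 → C:1 H:2
  CH(CH(CH3)2) → C:4 H:8
  CH2 → C:1 H:2
  CH2 → C:1 H:2
  CH2 → C:1 H:2
  CH(CN) → C:2 H:1 N:1
  CH2 → C:1 H:2
  CH2OC2H5 → C:3 H:7 O:1
Element totals:
  C: 15
  H: 29
  N: 1
  O: 1

C15H29NO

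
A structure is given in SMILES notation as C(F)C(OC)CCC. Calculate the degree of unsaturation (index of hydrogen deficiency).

0

Atom tally by fragment:
  FCH2 → C:1 H:2 F:1
  CH(OCH3) → C:2 H:4 O:1
  CH2 → C:1 H:2
  CH2 → C:1 H:2
  CH3 → C:1 H:3
Element totals:
  C: 6
  H: 13
  F: 1
  O: 1
Molecular formula: C6H13FO.
DoU = (2C + 2 + N − H − X) / 2 = (2·6 + 2 + 0 − 13 − 1) / 2 = 0.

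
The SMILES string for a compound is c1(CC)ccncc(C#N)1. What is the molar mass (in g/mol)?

132.17 g/mol

Atom tally by fragment:
  pyridine ring core → C:5 H:5 N:1
  (− 2 ring H displaced by substituents)
  + C2H5 → C:2 H:5
  + CN → C:1 N:1
Element totals:
  C: 8
  H: 8
  N: 2
Molecular formula: C8H8N2.
  M = 8(12.011) + 8(1.008) + 2(14.007)
    = 96.088 + 8.064 + 28.014 = 132.166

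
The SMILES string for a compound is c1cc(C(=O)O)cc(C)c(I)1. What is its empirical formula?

C8H7IO2

Atom tally by fragment:
  benzene ring core → C:6 H:6
  (− 3 ring H displaced by substituents)
  + COOH → C:1 H:1 O:2
  + CH3 → C:1 H:3
  + I → I:1
Element totals:
  C: 8
  H: 7
  I: 1
  O: 2
Molecular formula: C8H7IO2.
gcd of subscripts (8, 7, 1, 2) = 1, so the empirical formula equals the molecular formula.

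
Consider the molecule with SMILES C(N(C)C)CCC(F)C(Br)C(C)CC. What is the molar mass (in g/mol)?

268.21 g/mol

Atom tally by fragment:
  (CH3)2NCH2 → C:3 H:8 N:1
  CH2 → C:1 H:2
  CH2 → C:1 H:2
  CH(F) → C:1 H:1 F:1
  CH(Br) → C:1 H:1 Br:1
  CH(CH3) → C:2 H:4
  CH2 → C:1 H:2
  CH3 → C:1 H:3
Element totals:
  C: 11
  H: 23
  Br: 1
  F: 1
  N: 1
Molecular formula: C11H23BrFN.
  M = 11(12.011) + 23(1.008) + 79.904 + 18.998 + 14.007
    = 132.121 + 23.184 + 79.904 + 18.998 + 14.007 = 268.214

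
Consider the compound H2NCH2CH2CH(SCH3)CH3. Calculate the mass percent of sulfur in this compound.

26.89%

Atom tally by fragment:
  H2NCH2 → C:1 H:4 N:1
  CH2 → C:1 H:2
  CH(SCH3) → C:2 H:4 S:1
  CH3 → C:1 H:3
Element totals:
  C: 5
  H: 13
  N: 1
  S: 1
Molecular formula: C5H13NS.
Molar mass = 119.226 g/mol.
Mass from S: 1 × 32.06 = 32.060 g/mol.
%S = 32.060 / 119.226 × 100 = 26.89%.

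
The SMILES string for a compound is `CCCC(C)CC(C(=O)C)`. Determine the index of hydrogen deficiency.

1

Atom tally by fragment:
  CH3 → C:1 H:3
  CH2 → C:1 H:2
  CH2 → C:1 H:2
  CH(CH3) → C:2 H:4
  CH2 → C:1 H:2
  CH2COCH3 → C:3 H:5 O:1
Element totals:
  C: 9
  H: 18
  O: 1
Molecular formula: C9H18O.
DoU = (2C + 2 + N − H − X) / 2 = (2·9 + 2 + 0 − 18 − 0) / 2 = 1.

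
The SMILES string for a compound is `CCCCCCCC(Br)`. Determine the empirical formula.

C8H17Br

Atom tally by fragment:
  CH3 → C:1 H:3
  CH2 → C:1 H:2
  CH2 → C:1 H:2
  CH2 → C:1 H:2
  CH2 → C:1 H:2
  CH2 → C:1 H:2
  CH2 → C:1 H:2
  CH2Br → C:1 H:2 Br:1
Element totals:
  C: 8
  H: 17
  Br: 1
Molecular formula: C8H17Br.
gcd of subscripts (1, 8, 17) = 1, so the empirical formula equals the molecular formula.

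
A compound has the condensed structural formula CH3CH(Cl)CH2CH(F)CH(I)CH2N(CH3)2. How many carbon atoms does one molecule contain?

8

Element totals:
  C: 8
  H: 16
  Cl: 1
  F: 1
  I: 1
  N: 1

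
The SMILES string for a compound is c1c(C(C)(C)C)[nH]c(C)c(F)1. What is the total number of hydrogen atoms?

Atom tally by fragment:
  pyrrole ring core → C:4 H:5 N:1
  (− 3 ring H displaced by substituents)
  + C(CH3)3 → C:4 H:9
  + CH3 → C:1 H:3
  + F → F:1
Element totals:
  C: 9
  H: 14
  F: 1
  N: 1

14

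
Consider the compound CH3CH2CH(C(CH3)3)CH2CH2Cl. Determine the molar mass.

162.70 g/mol

Element totals:
  C: 9
  H: 19
  Cl: 1
Molecular formula: C9H19Cl.
  M = 9(12.011) + 19(1.008) + 35.45
    = 108.099 + 19.152 + 35.450 = 162.701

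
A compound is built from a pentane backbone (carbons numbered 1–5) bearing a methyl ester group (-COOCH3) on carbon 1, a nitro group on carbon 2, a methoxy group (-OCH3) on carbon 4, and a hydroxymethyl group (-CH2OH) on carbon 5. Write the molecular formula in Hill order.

Atom tally by fragment:
  CH3OOCCH2 → C:3 H:5 O:2
  CH(NO2) → C:1 H:1 N:1 O:2
  CH2 → C:1 H:2
  CH(OCH3) → C:2 H:4 O:1
  CH2CH2OH → C:2 H:5 O:1
Element totals:
  C: 9
  H: 17
  N: 1
  O: 6

C9H17NO6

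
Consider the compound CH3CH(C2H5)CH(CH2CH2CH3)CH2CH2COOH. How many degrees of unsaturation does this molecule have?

1

Atom tally by fragment:
  CH3 → C:1 H:3
  CH(C2H5) → C:3 H:6
  CH(CH2CH2CH3) → C:4 H:8
  CH2 → C:1 H:2
  CH2COOH → C:2 H:3 O:2
Element totals:
  C: 11
  H: 22
  O: 2
Molecular formula: C11H22O2.
DoU = (2C + 2 + N − H − X) / 2 = (2·11 + 2 + 0 − 22 − 0) / 2 = 1.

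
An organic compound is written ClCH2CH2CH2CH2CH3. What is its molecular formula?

Atom tally by fragment:
  ClCH2 → C:1 H:2 Cl:1
  CH2 → C:1 H:2
  CH2 → C:1 H:2
  CH2 → C:1 H:2
  CH3 → C:1 H:3
Element totals:
  C: 5
  H: 11
  Cl: 1

C5H11Cl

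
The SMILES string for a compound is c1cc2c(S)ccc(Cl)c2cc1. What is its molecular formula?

C10H7ClS

Atom tally by fragment:
  naphthalene ring system core → C:10 H:8
  (− 2 ring H displaced by substituents)
  + SH → S:1 H:1
  + Cl → Cl:1
Element totals:
  C: 10
  H: 7
  Cl: 1
  S: 1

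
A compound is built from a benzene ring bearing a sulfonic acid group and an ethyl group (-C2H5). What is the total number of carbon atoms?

Atom tally by fragment:
  benzene ring core → C:6 H:6
  (− 2 ring H displaced by substituents)
  + SO3H → S:1 O:3 H:1
  + C2H5 → C:2 H:5
Element totals:
  C: 8
  H: 10
  O: 3
  S: 1

8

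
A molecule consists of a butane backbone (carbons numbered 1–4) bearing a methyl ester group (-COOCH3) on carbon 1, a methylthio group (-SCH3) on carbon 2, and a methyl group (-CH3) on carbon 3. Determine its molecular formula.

C8H16O2S

Atom tally by fragment:
  CH3OOCCH2 → C:3 H:5 O:2
  CH(SCH3) → C:2 H:4 S:1
  CH(CH3) → C:2 H:4
  CH3 → C:1 H:3
Element totals:
  C: 8
  H: 16
  O: 2
  S: 1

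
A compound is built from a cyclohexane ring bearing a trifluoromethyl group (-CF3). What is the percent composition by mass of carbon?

Atom tally by fragment:
  cyclohexane ring core → C:6 H:12
  (− 1 ring H displaced by substituents)
  + CF3 → C:1 F:3
Element totals:
  C: 7
  H: 11
  F: 3
Molecular formula: C7H11F3.
Molar mass = 152.159 g/mol.
Mass from C: 7 × 12.011 = 84.077 g/mol.
%C = 84.077 / 152.159 × 100 = 55.26%.

55.26%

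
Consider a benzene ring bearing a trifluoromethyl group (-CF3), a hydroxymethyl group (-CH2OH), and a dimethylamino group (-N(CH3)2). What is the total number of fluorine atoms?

Atom tally by fragment:
  benzene ring core → C:6 H:6
  (− 3 ring H displaced by substituents)
  + CF3 → C:1 F:3
  + CH2OH → C:1 H:3 O:1
  + N(CH3)2 → N:1 C:2 H:6
Element totals:
  C: 10
  H: 12
  F: 3
  N: 1
  O: 1

3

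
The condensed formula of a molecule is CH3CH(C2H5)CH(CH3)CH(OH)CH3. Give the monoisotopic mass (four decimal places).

Element totals:
  C: 8
  H: 18
  O: 1
Molecular formula: C8H18O.
  M = 8(12.0) + 18(1.007825) + 15.994915
    = 96.000000 + 18.140850 + 15.994915 = 130.135765

130.1358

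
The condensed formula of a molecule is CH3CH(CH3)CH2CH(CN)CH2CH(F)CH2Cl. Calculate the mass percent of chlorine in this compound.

Atom tally by fragment:
  CH3 → C:1 H:3
  CH(CH3) → C:2 H:4
  CH2 → C:1 H:2
  CH(CN) → C:2 H:1 N:1
  CH2 → C:1 H:2
  CH(F) → C:1 H:1 F:1
  CH2Cl → C:1 H:2 Cl:1
Element totals:
  C: 9
  H: 15
  Cl: 1
  F: 1
  N: 1
Molecular formula: C9H15ClFN.
Molar mass = 191.674 g/mol.
Mass from Cl: 1 × 35.45 = 35.450 g/mol.
%Cl = 35.450 / 191.674 × 100 = 18.49%.

18.49%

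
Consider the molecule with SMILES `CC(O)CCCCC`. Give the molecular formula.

Atom tally by fragment:
  CH3 → C:1 H:3
  CH(OH) → C:1 H:2 O:1
  CH2 → C:1 H:2
  CH2 → C:1 H:2
  CH2 → C:1 H:2
  CH2 → C:1 H:2
  CH3 → C:1 H:3
Element totals:
  C: 7
  H: 16
  O: 1

C7H16O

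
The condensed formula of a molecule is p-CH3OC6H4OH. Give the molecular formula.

C7H8O2

Atom tally by fragment:
  benzene ring core → C:6 H:6
  (− 2 ring H displaced by substituents)
  + OCH3 → C:1 H:3 O:1
  + OH → O:1 H:1
Element totals:
  C: 7
  H: 8
  O: 2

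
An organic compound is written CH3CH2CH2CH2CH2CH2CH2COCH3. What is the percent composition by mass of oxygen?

Element totals:
  C: 9
  H: 18
  O: 1
Molecular formula: C9H18O.
Molar mass = 142.242 g/mol.
Mass from O: 1 × 15.999 = 15.999 g/mol.
%O = 15.999 / 142.242 × 100 = 11.25%.

11.25%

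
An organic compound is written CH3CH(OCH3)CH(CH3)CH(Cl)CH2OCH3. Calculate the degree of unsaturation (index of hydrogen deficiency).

0

Atom tally by fragment:
  CH3 → C:1 H:3
  CH(OCH3) → C:2 H:4 O:1
  CH(CH3) → C:2 H:4
  CH(Cl) → C:1 H:1 Cl:1
  CH2OCH3 → C:2 H:5 O:1
Element totals:
  C: 8
  H: 17
  Cl: 1
  O: 2
Molecular formula: C8H17ClO2.
DoU = (2C + 2 + N − H − X) / 2 = (2·8 + 2 + 0 − 17 − 1) / 2 = 0.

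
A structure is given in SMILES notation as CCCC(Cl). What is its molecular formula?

C4H9Cl

Atom tally by fragment:
  CH3 → C:1 H:3
  CH2 → C:1 H:2
  CH2 → C:1 H:2
  CH2Cl → C:1 H:2 Cl:1
Element totals:
  C: 4
  H: 9
  Cl: 1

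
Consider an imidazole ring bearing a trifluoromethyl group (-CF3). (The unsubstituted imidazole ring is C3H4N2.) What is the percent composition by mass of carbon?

Atom tally by fragment:
  imidazole ring core → C:3 H:4 N:2
  (− 1 ring H displaced by substituents)
  + CF3 → C:1 F:3
Element totals:
  C: 4
  H: 3
  F: 3
  N: 2
Molecular formula: C4H3F3N2.
Molar mass = 136.076 g/mol.
Mass from C: 4 × 12.011 = 48.044 g/mol.
%C = 48.044 / 136.076 × 100 = 35.31%.

35.31%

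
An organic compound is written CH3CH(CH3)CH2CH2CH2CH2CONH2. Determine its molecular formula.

Element totals:
  C: 8
  H: 17
  N: 1
  O: 1

C8H17NO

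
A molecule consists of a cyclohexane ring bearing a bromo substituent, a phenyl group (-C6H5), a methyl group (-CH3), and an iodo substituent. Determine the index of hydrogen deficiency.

Atom tally by fragment:
  cyclohexane ring core → C:6 H:12
  (− 4 ring H displaced by substituents)
  + Br → Br:1
  + C6H5 → C:6 H:5
  + CH3 → C:1 H:3
  + I → I:1
Element totals:
  C: 13
  H: 16
  Br: 1
  I: 1
Molecular formula: C13H16BrI.
DoU = (2C + 2 + N − H − X) / 2 = (2·13 + 2 + 0 − 16 − 2) / 2 = 5.

5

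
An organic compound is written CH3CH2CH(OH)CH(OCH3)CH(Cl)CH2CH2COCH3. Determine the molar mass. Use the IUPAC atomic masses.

222.71 g/mol

Atom tally by fragment:
  CH3 → C:1 H:3
  CH2 → C:1 H:2
  CH(OH) → C:1 H:2 O:1
  CH(OCH3) → C:2 H:4 O:1
  CH(Cl) → C:1 H:1 Cl:1
  CH2 → C:1 H:2
  CH2COCH3 → C:3 H:5 O:1
Element totals:
  C: 10
  H: 19
  Cl: 1
  O: 3
Molecular formula: C10H19ClO3.
  M = 10(12.011) + 19(1.008) + 35.45 + 3(15.999)
    = 120.110 + 19.152 + 35.450 + 47.997 = 222.709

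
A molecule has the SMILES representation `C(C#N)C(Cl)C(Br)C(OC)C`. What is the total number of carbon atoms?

7

Atom tally by fragment:
  NCCH2 → C:2 H:2 N:1
  CH(Cl) → C:1 H:1 Cl:1
  CH(Br) → C:1 H:1 Br:1
  CH(OCH3) → C:2 H:4 O:1
  CH3 → C:1 H:3
Element totals:
  C: 7
  H: 11
  Br: 1
  Cl: 1
  N: 1
  O: 1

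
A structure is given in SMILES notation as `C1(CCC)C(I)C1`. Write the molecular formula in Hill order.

Atom tally by fragment:
  cyclopropane ring core → C:3 H:6
  (− 2 ring H displaced by substituents)
  + CH2CH2CH3 → C:3 H:7
  + I → I:1
Element totals:
  C: 6
  H: 11
  I: 1

C6H11I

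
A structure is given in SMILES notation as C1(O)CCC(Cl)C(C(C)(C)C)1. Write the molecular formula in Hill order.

C9H17ClO

Atom tally by fragment:
  cyclopentane ring core → C:5 H:10
  (− 3 ring H displaced by substituents)
  + OH → O:1 H:1
  + Cl → Cl:1
  + C(CH3)3 → C:4 H:9
Element totals:
  C: 9
  H: 17
  Cl: 1
  O: 1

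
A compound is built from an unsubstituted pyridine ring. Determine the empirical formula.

C5H5N

Atom tally by fragment:
  pyridine ring core → C:5 H:5 N:1
Element totals:
  C: 5
  H: 5
  N: 1
Molecular formula: C5H5N.
gcd of subscripts (5, 5, 1) = 1, so the empirical formula equals the molecular formula.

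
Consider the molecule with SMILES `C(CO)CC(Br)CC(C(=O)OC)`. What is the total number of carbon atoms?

Atom tally by fragment:
  HOCH2CH2 → C:2 H:5 O:1
  CH2 → C:1 H:2
  CH(Br) → C:1 H:1 Br:1
  CH2 → C:1 H:2
  CH2COOCH3 → C:3 H:5 O:2
Element totals:
  C: 8
  H: 15
  Br: 1
  O: 3

8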